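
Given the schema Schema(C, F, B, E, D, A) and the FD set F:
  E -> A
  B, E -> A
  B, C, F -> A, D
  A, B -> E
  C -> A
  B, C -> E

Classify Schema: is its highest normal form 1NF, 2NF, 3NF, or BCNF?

1NF

Candidate key: {B, C, F}. Prime attributes: {B, C, F}.
For E -> A we have {E}⁺ = {A, E}; {E} is not a superkey, so BCNF fails.
E -> A has non-prime {A} on the right and a non-superkey on the left, so 3NF fails.
Since {C} ⊂ {B, C, F} and {C}⁺ ⊇ {A} with {A} non-prime, there is a partial dependency; 2NF fails.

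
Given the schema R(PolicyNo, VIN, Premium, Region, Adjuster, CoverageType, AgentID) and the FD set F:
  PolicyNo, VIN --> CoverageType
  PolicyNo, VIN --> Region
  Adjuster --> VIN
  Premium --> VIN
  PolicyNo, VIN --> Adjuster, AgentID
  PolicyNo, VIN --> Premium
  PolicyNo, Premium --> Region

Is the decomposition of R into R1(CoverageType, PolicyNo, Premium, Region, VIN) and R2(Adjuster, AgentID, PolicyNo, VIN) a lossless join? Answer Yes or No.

Yes

Common attributes: {PolicyNo, VIN}; their closure is {Adjuster, AgentID, CoverageType, PolicyNo, Premium, Region, VIN}.
Since R1 ⊆ {Adjuster, AgentID, CoverageType, PolicyNo, Premium, Region, VIN}, the intersection is a superkey of R1; the decomposition is lossless.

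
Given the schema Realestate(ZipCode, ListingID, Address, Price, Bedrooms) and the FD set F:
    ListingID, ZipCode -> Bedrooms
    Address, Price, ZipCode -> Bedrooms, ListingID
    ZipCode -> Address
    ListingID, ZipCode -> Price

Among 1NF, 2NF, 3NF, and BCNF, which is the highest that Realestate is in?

1NF

Candidate keys: {ListingID, ZipCode}, {Price, ZipCode}. Prime attributes: {ListingID, Price, ZipCode}.
For ZipCode -> Address we have {ZipCode}⁺ = {Address, ZipCode}; {ZipCode} is not a superkey, so BCNF fails.
ZipCode -> Address has non-prime {Address} on the right and a non-superkey on the left, so 3NF fails.
{ZipCode} is a proper subset of the key {ListingID, ZipCode}, and {ZipCode}⁺ contains the non-prime attribute {Address} — a partial dependency, so 2NF is violated.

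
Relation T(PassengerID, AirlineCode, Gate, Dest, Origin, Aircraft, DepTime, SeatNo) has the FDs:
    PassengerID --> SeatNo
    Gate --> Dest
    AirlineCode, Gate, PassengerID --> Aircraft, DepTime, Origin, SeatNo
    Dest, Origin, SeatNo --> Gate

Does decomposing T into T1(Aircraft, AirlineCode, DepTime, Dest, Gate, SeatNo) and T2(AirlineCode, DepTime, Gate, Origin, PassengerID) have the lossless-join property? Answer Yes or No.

No

Common attributes: {AirlineCode, DepTime, Gate}; their closure is {AirlineCode, DepTime, Dest, Gate}.
Neither T1 nor T2 is contained in that closure, so the decomposition is lossy.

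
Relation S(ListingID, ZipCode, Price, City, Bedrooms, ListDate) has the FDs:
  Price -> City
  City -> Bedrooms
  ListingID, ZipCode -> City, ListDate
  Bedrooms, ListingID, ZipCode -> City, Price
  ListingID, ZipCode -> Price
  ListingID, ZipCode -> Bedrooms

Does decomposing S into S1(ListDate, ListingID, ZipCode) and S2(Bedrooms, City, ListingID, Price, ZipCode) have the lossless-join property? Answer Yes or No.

S1 ∩ S2 = {ListingID, ZipCode}; its closure under F is {Bedrooms, City, ListDate, ListingID, Price, ZipCode}.
S1 is contained in that closure, so S1 ∩ S2 -> S1 holds and the join is lossless.

Yes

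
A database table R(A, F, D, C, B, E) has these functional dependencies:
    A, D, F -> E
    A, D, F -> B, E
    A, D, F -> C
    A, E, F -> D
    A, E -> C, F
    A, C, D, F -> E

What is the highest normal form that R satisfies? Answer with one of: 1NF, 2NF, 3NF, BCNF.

BCNF

Candidate keys: {A, D, F}, {A, E}. Prime attributes: {A, D, E, F}.
Each dependency's left side is a superkey — BCNF holds.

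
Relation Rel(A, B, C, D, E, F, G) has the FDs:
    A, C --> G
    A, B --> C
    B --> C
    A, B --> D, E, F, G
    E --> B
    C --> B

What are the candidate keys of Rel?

{A} never appears on the right of any FD, so every key must include it.
{A, B} is a candidate key since {A, B}⁺ = {A, B, C, D, E, F, G} covers every attribute.
{A, C} is a candidate key since {A, C}⁺ = {A, B, C, D, E, F, G} covers every attribute.
{A, E} is a candidate key since {A, E}⁺ = {A, B, C, D, E, F, G} covers every attribute.
No proper subset of any of these is a key, and no other minimal superkey exists.

{A, B}, {A, C}, {A, E}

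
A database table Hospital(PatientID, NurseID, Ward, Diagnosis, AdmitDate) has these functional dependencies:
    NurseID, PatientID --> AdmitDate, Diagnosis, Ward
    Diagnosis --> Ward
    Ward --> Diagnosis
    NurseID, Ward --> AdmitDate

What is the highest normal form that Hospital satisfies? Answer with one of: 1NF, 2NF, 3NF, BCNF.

Candidate key: {NurseID, PatientID}. Prime attributes: {NurseID, PatientID}.
Diagnosis --> Ward breaks BCNF: {Diagnosis}⁺ = {Diagnosis, Ward}, so {Diagnosis} is not a superkey.
Diagnosis --> Ward has non-prime {Ward} on the right and a non-superkey on the left, so 3NF fails.
Checking every proper subset of each key, none determines a non-prime attribute — 2NF is satisfied.

2NF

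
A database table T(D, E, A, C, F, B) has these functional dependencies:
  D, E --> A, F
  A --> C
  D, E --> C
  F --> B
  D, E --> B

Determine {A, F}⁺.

Start with {A, F}.
A --> C applies; add {C} → now {A, C, F}.
F --> B applies; add {B} → now {A, B, C, F}.
No further FD applies.

{A, B, C, F}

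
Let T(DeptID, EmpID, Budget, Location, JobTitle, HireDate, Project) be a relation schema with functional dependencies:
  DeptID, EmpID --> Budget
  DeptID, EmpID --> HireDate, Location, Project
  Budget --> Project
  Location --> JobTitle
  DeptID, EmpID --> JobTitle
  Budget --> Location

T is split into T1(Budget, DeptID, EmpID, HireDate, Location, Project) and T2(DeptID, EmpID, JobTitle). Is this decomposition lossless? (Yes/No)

Yes

The shared attributes are {DeptID, EmpID} and {DeptID, EmpID}⁺ = {Budget, DeptID, EmpID, HireDate, JobTitle, Location, Project}.
T1 is contained in that closure, so T1 ∩ T2 --> T1 holds and the join is lossless.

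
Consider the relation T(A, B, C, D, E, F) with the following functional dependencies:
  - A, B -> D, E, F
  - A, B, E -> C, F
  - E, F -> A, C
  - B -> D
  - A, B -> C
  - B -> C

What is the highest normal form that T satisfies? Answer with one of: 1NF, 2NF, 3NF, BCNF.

1NF

Candidate keys: {A, B}, {B, E, F}. Prime attributes: {A, B, E, F}.
For E, F -> A, C we have {E, F}⁺ = {A, C, E, F}; {E, F} is not a superkey, so BCNF fails.
E, F -> A, C determines the non-prime attribute {C} from a non-superkey — 3NF is violated.
Since {B} ⊂ {A, B} and {B}⁺ ⊇ {C, D} with {C, D} non-prime, there is a partial dependency; 2NF fails.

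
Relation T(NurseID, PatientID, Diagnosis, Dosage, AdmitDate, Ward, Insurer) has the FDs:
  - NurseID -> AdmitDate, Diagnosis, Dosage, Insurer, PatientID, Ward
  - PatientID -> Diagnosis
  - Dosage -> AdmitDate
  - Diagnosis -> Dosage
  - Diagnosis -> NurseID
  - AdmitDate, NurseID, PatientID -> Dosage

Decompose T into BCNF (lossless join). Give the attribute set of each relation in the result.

Candidate keys of the original relation: {Diagnosis}, {NurseID}, {PatientID}.
Within {AdmitDate, Diagnosis, Dosage, Insurer, NurseID, PatientID, Ward}: {Dosage}⁺ ∩ {AdmitDate, Diagnosis, Dosage, Insurer, NurseID, PatientID, Ward} = {AdmitDate, Dosage}, not the whole set, so Dosage -> AdmitDate violates BCNF; decompose into {AdmitDate, Dosage} and {Diagnosis, Dosage, Insurer, NurseID, PatientID, Ward}.
{AdmitDate, Dosage}: every determinant is a superkey — BCNF.
{Diagnosis, Dosage, Insurer, NurseID, PatientID, Ward}: every determinant is a superkey — BCNF.

{AdmitDate, Dosage}; {Diagnosis, Dosage, Insurer, NurseID, PatientID, Ward}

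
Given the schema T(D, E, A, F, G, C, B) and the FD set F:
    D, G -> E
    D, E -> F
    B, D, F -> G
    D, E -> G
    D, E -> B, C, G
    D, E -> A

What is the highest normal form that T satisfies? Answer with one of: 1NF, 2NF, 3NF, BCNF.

Candidate keys: {B, D, F}, {D, E}, {D, G}. Prime attributes: {B, D, E, F, G}.
Each dependency's left side is a superkey — BCNF holds.

BCNF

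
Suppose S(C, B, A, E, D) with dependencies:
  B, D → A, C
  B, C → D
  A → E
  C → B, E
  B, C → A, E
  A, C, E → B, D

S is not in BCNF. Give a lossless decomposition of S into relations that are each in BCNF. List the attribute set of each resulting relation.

Candidate keys of the original relation: {B, D}, {C}.
{A, B, C, D, E}: {A} determines {A, E} here but is not a superkey — split on A → E, giving {A, E} and {A, B, C, D}.
{A, E}: every determinant is a superkey — BCNF.
{A, B, C, D}: every determinant is a superkey — BCNF.

{A, B, C, D}; {A, E}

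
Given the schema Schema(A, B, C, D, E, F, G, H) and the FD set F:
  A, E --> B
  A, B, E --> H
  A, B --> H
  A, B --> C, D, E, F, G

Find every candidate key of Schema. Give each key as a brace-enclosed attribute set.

No FD produces {A}, so it must be in every candidate key.
Closure of {A, B} is {A, B, C, D, E, F, G, H}, the whole schema; {A, B} is a candidate key.
Closure of {A, E} is {A, B, C, D, E, F, G, H}, the whole schema; {A, E} is a candidate key.
No proper subset of any of these is a key, and no other minimal superkey exists.

{A, B}, {A, E}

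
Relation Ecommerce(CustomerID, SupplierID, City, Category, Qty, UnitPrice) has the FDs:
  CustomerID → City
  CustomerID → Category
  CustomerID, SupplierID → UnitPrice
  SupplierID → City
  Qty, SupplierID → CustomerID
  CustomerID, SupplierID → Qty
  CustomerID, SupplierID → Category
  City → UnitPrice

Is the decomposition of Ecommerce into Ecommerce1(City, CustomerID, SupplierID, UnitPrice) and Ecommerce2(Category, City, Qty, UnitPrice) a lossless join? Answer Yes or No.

No

Ecommerce1 ∩ Ecommerce2 = {City, UnitPrice}; its closure under F is {City, UnitPrice}.
Neither Ecommerce1 nor Ecommerce2 is contained in that closure, so the decomposition is lossy.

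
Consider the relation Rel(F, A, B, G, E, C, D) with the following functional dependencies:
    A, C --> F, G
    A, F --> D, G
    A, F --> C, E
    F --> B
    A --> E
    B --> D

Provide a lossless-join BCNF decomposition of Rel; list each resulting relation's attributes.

Candidate keys of the original relation: {A, C}, {A, F}.
In {A, B, C, D, E, F, G}, {F} is not a superkey ({F}⁺ restricted to this set is {B, D, F}), so split on F --> B, D into {B, D, F} and {A, C, E, F, G}.
In {B, D, F}, {B} is not a superkey ({B}⁺ restricted to this set is {B, D}), so split on B --> D into {B, D} and {B, F}.
{B, D}: every determinant is a superkey — BCNF.
{B, F}: every determinant is a superkey — BCNF.
In {A, C, E, F, G}, {A} is not a superkey ({A}⁺ restricted to this set is {A, E}), so split on A --> E into {A, E} and {A, C, F, G}.
{A, E}: every determinant is a superkey — BCNF.
{A, C, F, G}: every determinant is a superkey — BCNF.

{A, C, F, G}; {A, E}; {B, D}; {B, F}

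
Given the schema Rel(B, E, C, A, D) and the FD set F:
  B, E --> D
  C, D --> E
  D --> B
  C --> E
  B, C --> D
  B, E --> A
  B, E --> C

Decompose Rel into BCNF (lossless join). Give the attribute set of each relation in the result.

Candidate keys of the original relation: {B, C}, {B, E}, {C, D}, {D, E}.
{A, B, C, D, E}: {D} determines {B, D} here but is not a superkey — split on D --> B, giving {B, D} and {A, C, D, E}.
{B, D} is in BCNF.
{A, C, D, E}: {C} determines {C, E} here but is not a superkey — split on C --> E, giving {C, E} and {A, C, D}.
{C, E} is in BCNF.
{A, C, D} is in BCNF.

{A, C, D}; {B, D}; {C, E}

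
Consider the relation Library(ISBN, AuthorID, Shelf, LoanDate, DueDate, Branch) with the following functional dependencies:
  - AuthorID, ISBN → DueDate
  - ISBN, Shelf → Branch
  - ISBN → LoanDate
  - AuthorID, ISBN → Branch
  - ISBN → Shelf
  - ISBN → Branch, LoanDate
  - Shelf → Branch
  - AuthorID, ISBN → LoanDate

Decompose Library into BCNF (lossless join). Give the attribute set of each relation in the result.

Candidate key of the original relation: {AuthorID, ISBN}.
Within {AuthorID, Branch, DueDate, ISBN, LoanDate, Shelf}: {ISBN, Shelf}⁺ ∩ {AuthorID, Branch, DueDate, ISBN, LoanDate, Shelf} = {Branch, ISBN, LoanDate, Shelf}, not the whole set, so ISBN, Shelf → Branch, LoanDate violates BCNF; decompose into {Branch, ISBN, LoanDate, Shelf} and {AuthorID, DueDate, ISBN, Shelf}.
Within {Branch, ISBN, LoanDate, Shelf}: {Shelf}⁺ ∩ {Branch, ISBN, LoanDate, Shelf} = {Branch, Shelf}, not the whole set, so Shelf → Branch violates BCNF; decompose into {Branch, Shelf} and {ISBN, LoanDate, Shelf}.
{Branch, Shelf}: every determinant is a superkey — BCNF.
{ISBN, LoanDate, Shelf}: every determinant is a superkey — BCNF.
Within {AuthorID, DueDate, ISBN, Shelf}: {ISBN}⁺ ∩ {AuthorID, DueDate, ISBN, Shelf} = {ISBN, Shelf}, not the whole set, so ISBN → Shelf violates BCNF; decompose into {ISBN, Shelf} and {AuthorID, DueDate, ISBN}.
{ISBN, Shelf}: every determinant is a superkey — BCNF.
{AuthorID, DueDate, ISBN}: every determinant is a superkey — BCNF.

{AuthorID, DueDate, ISBN}; {Branch, Shelf}; {ISBN, LoanDate, Shelf}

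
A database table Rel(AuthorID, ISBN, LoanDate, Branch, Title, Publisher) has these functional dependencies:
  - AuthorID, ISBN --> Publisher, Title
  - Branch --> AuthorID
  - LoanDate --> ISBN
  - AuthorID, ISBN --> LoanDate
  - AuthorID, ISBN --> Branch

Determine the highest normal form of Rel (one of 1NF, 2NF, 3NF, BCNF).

3NF

Candidate keys: {AuthorID, ISBN}, {AuthorID, LoanDate}, {Branch, ISBN}, {Branch, LoanDate}. Prime attributes: {AuthorID, Branch, ISBN, LoanDate}.
Branch --> AuthorID: {Branch}⁺ = {AuthorID, Branch}, which is not all of the attributes, so the left side is not a superkey — BCNF is violated.
Its right-hand attributes {AuthorID} are all prime, as are those of every other non-superkey FD — the relation is in 3NF.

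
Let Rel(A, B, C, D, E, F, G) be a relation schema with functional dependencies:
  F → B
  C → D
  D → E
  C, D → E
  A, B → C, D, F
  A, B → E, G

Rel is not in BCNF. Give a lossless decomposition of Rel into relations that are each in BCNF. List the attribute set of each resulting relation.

{A, C, F, G}; {B, F}; {C, D}; {D, E}

Candidate keys of the original relation: {A, B}, {A, F}.
{A, B, C, D, E, F, G}: {F} determines {B, F} here but is not a superkey — split on F → B, giving {B, F} and {A, C, D, E, F, G}.
{B, F}: every determinant is a superkey — BCNF.
{A, C, D, E, F, G}: {C} determines {C, D, E} here but is not a superkey — split on C → D, E, giving {C, D, E} and {A, C, F, G}.
{C, D, E}: {D} determines {D, E} here but is not a superkey — split on D → E, giving {D, E} and {C, D}.
{D, E}: every determinant is a superkey — BCNF.
{C, D}: every determinant is a superkey — BCNF.
{A, C, F, G}: every determinant is a superkey — BCNF.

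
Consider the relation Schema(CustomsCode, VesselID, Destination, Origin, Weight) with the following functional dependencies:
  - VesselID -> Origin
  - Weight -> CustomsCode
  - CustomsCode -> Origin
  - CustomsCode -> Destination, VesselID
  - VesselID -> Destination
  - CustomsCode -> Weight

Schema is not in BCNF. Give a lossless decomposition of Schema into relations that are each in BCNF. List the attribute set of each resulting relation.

{CustomsCode, VesselID, Weight}; {Destination, Origin, VesselID}

Candidate keys of the original relation: {CustomsCode}, {Weight}.
Within {CustomsCode, Destination, Origin, VesselID, Weight}: {VesselID}⁺ ∩ {CustomsCode, Destination, Origin, VesselID, Weight} = {Destination, Origin, VesselID}, not the whole set, so VesselID -> Destination, Origin violates BCNF; decompose into {Destination, Origin, VesselID} and {CustomsCode, VesselID, Weight}.
{Destination, Origin, VesselID} is in BCNF.
{CustomsCode, VesselID, Weight} is in BCNF.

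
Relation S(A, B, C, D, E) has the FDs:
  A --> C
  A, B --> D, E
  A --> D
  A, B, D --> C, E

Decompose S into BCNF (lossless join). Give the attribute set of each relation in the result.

Candidate key of the original relation: {A, B}.
Within {A, B, C, D, E}: {A}⁺ ∩ {A, B, C, D, E} = {A, C, D}, not the whole set, so A --> C, D violates BCNF; decompose into {A, C, D} and {A, B, E}.
{A, C, D}: every determinant is a superkey — BCNF.
{A, B, E}: every determinant is a superkey — BCNF.

{A, B, E}; {A, C, D}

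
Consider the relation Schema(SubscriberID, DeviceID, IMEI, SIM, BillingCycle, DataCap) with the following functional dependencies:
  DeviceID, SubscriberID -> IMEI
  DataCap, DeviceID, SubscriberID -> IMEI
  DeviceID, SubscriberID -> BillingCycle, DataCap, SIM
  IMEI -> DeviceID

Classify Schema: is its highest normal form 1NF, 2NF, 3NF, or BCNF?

3NF

Candidate keys: {DeviceID, SubscriberID}, {IMEI, SubscriberID}. Prime attributes: {DeviceID, IMEI, SubscriberID}.
For IMEI -> DeviceID we have {IMEI}⁺ = {DeviceID, IMEI}; {IMEI} is not a superkey, so BCNF fails.
Since {DeviceID} ⊆ prime attributes and every other non-superkey FD also has a prime right side, the schema is in 3NF.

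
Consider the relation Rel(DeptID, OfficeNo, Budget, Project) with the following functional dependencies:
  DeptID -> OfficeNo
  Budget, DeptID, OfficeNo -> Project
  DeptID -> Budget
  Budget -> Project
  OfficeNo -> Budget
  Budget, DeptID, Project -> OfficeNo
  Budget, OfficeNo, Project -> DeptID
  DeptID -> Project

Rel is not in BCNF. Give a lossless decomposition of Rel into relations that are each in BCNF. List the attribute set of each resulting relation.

{Budget, DeptID, OfficeNo}; {Budget, Project}

Candidate keys of the original relation: {DeptID}, {OfficeNo}.
{Budget, DeptID, OfficeNo, Project}: {Budget} determines {Budget, Project} here but is not a superkey — split on Budget -> Project, giving {Budget, Project} and {Budget, DeptID, OfficeNo}.
{Budget, Project}: every determinant is a superkey — BCNF.
{Budget, DeptID, OfficeNo}: every determinant is a superkey — BCNF.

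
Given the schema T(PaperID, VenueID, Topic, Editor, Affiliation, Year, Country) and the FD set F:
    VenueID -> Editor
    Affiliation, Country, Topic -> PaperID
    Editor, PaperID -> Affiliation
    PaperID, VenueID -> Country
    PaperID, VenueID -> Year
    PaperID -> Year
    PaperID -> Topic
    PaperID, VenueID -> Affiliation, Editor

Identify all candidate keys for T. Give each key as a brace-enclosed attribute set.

{Affiliation, Country, Topic, VenueID}, {PaperID, VenueID}

No FD produces {VenueID}, so it must be in every candidate key.
Closure of {PaperID, VenueID} is {Affiliation, Country, Editor, PaperID, Topic, VenueID, Year}, the whole schema; {PaperID, VenueID} is a candidate key.
Closure of {Affiliation, Country, Topic, VenueID} is {Affiliation, Country, Editor, PaperID, Topic, VenueID, Year}, the whole schema; {Affiliation, Country, Topic, VenueID} is a candidate key.
These are minimal and exhaustive — every other superkey contains one of them.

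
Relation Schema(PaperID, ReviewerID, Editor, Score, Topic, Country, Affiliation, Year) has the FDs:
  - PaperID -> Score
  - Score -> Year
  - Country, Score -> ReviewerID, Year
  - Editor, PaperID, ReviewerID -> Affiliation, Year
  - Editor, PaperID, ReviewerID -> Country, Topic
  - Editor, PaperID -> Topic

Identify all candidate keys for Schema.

Attributes never on any right-hand side: {Editor, PaperID} — every candidate key must contain all of them.
{Country, Editor, PaperID}⁺ = {Affiliation, Country, Editor, PaperID, ReviewerID, Score, Topic, Year} — all of the relation — so {Country, Editor, PaperID} is a candidate key.
{Editor, PaperID, ReviewerID}⁺ = {Affiliation, Country, Editor, PaperID, ReviewerID, Score, Topic, Year} — all of the relation — so {Editor, PaperID, ReviewerID} is a candidate key.
Any other superkey properly contains one of these, so there are no further candidate keys.

{Country, Editor, PaperID}, {Editor, PaperID, ReviewerID}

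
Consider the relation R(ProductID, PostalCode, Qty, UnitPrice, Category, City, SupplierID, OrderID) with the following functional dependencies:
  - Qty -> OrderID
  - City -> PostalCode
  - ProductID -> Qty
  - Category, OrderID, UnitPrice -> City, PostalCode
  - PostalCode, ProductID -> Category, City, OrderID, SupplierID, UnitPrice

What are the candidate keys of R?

Attributes never on any right-hand side: {ProductID} — every candidate key must contain it.
Closure of {City, ProductID} is {Category, City, OrderID, PostalCode, ProductID, Qty, SupplierID, UnitPrice}, the whole schema; {City, ProductID} is a candidate key.
Closure of {PostalCode, ProductID} is {Category, City, OrderID, PostalCode, ProductID, Qty, SupplierID, UnitPrice}, the whole schema; {PostalCode, ProductID} is a candidate key.
Closure of {Category, ProductID, UnitPrice} is {Category, City, OrderID, PostalCode, ProductID, Qty, SupplierID, UnitPrice}, the whole schema; {Category, ProductID, UnitPrice} is a candidate key.
These are minimal and exhaustive — every other superkey contains one of them.

{Category, ProductID, UnitPrice}, {City, ProductID}, {PostalCode, ProductID}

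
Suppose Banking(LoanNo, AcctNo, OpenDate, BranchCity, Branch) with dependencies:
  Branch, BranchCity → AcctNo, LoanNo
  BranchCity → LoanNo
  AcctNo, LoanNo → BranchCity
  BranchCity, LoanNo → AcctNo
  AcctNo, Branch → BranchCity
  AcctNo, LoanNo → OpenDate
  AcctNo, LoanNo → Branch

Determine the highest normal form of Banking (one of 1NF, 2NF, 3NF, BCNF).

Candidate keys: {AcctNo, Branch}, {AcctNo, LoanNo}, {BranchCity}. Prime attributes: {AcctNo, Branch, BranchCity, LoanNo}.
The left-hand side of every FD is a superkey, so BCNF is satisfied.

BCNF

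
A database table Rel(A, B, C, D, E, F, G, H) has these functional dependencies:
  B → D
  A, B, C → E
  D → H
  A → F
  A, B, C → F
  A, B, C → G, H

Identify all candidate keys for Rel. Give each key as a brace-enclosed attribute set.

{A, B, C} never appear on the right of any FD, so every key must include all of them.
{A, B, C}⁺ = {A, B, C, D, E, F, G, H} — all of the relation — so {A, B, C} is a candidate key.
No other minimal set has full closure, so this is the only candidate key.

{A, B, C}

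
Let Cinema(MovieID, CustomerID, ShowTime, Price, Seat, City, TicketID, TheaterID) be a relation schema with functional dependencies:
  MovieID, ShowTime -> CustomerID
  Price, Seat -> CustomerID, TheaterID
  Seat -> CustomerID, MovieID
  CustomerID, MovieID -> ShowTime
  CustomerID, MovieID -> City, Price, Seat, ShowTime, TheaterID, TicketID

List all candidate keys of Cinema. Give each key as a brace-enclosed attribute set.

{CustomerID, MovieID}, {MovieID, ShowTime}, {Seat}

{Seat} is a candidate key since {Seat}⁺ = {City, CustomerID, MovieID, Price, Seat, ShowTime, TheaterID, TicketID} covers every attribute.
{CustomerID, MovieID} is a candidate key since {CustomerID, MovieID}⁺ = {City, CustomerID, MovieID, Price, Seat, ShowTime, TheaterID, TicketID} covers every attribute.
{MovieID, ShowTime} is a candidate key since {MovieID, ShowTime}⁺ = {City, CustomerID, MovieID, Price, Seat, ShowTime, TheaterID, TicketID} covers every attribute.
These are minimal and exhaustive — every other superkey contains one of them.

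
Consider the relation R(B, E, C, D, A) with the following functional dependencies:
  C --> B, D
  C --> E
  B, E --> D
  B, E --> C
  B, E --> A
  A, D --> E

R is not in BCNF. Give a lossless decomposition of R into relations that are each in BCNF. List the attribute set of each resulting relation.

{A, B, C, D}; {A, D, E}

Candidate keys of the original relation: {A, B, D}, {B, E}, {C}.
Within {A, B, C, D, E}: {A, D}⁺ ∩ {A, B, C, D, E} = {A, D, E}, not the whole set, so A, D --> E violates BCNF; decompose into {A, D, E} and {A, B, C, D}.
{A, D, E} has no BCNF violation.
{A, B, C, D} has no BCNF violation.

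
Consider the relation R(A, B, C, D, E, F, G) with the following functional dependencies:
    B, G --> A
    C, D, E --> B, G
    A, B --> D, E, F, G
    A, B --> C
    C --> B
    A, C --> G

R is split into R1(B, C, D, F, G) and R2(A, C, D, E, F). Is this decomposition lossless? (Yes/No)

R1 ∩ R2 = {C, D, F}; its closure under F is {B, C, D, F}.
Neither R1 nor R2 is contained in that closure, so the decomposition is lossy.

No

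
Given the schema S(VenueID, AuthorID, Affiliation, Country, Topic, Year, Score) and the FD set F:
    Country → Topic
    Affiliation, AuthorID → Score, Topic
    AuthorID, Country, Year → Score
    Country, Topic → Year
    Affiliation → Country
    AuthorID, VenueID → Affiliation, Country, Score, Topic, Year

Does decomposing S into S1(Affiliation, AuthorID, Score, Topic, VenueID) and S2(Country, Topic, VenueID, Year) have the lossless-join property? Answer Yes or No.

No

Common attributes: {Topic, VenueID}; their closure is {Topic, VenueID}.
The closure covers neither S1 nor S2 entirely; the join is not lossless.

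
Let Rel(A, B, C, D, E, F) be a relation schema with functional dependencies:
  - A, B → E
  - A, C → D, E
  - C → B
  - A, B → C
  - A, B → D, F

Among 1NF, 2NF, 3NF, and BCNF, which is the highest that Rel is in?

Candidate keys: {A, B}, {A, C}. Prime attributes: {A, B, C}.
For C → B we have {C}⁺ = {B, C}; {C} is not a superkey, so BCNF fails.
Its right-hand attributes {B} are all prime, as are those of every other non-superkey FD — the relation is in 3NF.

3NF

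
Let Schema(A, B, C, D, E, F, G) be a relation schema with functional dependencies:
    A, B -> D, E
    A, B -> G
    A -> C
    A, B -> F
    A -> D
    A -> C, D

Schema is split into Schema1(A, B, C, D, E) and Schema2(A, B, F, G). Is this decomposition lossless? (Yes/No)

The shared attributes are {A, B} and {A, B}⁺ = {A, B, C, D, E, F, G}.
Since Schema1 ⊆ {A, B, C, D, E, F, G}, the intersection is a superkey of Schema1; the decomposition is lossless.

Yes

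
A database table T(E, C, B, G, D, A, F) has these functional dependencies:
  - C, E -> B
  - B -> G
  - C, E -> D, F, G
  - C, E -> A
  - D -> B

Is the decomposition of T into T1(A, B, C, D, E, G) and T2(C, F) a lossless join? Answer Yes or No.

T1 ∩ T2 = {C}; its closure under F is {C}.
The closure covers neither T1 nor T2 entirely; the join is not lossless.

No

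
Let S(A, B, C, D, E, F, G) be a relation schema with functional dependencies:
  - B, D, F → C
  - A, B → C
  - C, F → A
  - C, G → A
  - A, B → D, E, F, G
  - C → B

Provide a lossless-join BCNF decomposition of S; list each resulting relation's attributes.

Candidate keys of the original relation: {A, B}, {A, C}, {B, D, F}, {C, F}, {C, G}.
{A, B, C, D, E, F, G}: {C} determines {B, C} here but is not a superkey — split on C → B, giving {B, C} and {A, C, D, E, F, G}.
{B, C} is in BCNF.
{A, C, D, E, F, G} is in BCNF.

{A, C, D, E, F, G}; {B, C}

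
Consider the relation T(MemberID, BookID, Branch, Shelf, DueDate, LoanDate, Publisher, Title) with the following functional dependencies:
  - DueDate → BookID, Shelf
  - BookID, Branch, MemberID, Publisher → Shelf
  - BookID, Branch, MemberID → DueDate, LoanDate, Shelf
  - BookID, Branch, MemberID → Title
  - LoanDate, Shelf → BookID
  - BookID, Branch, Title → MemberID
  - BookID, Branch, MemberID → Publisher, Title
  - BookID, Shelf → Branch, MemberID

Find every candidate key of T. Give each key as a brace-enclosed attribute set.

{DueDate}⁺ = {BookID, Branch, DueDate, LoanDate, MemberID, Publisher, Shelf, Title} — all of the relation — so {DueDate} is a candidate key.
{BookID, Shelf}⁺ = {BookID, Branch, DueDate, LoanDate, MemberID, Publisher, Shelf, Title} — all of the relation — so {BookID, Shelf} is a candidate key.
{LoanDate, Shelf}⁺ = {BookID, Branch, DueDate, LoanDate, MemberID, Publisher, Shelf, Title} — all of the relation — so {LoanDate, Shelf} is a candidate key.
{BookID, Branch, MemberID}⁺ = {BookID, Branch, DueDate, LoanDate, MemberID, Publisher, Shelf, Title} — all of the relation — so {BookID, Branch, MemberID} is a candidate key.
{BookID, Branch, Title}⁺ = {BookID, Branch, DueDate, LoanDate, MemberID, Publisher, Shelf, Title} — all of the relation — so {BookID, Branch, Title} is a candidate key.
Any other superkey properly contains one of these, so there are no further candidate keys.

{BookID, Branch, MemberID}, {BookID, Branch, Title}, {BookID, Shelf}, {DueDate}, {LoanDate, Shelf}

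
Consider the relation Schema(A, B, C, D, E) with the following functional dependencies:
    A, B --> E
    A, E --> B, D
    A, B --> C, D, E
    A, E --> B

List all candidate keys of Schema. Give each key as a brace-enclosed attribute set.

No FD produces {A}, so it must be in every candidate key.
{A, B}⁺ = {A, B, C, D, E} — all of the relation — so {A, B} is a candidate key.
{A, E}⁺ = {A, B, C, D, E} — all of the relation — so {A, E} is a candidate key.
These are minimal and exhaustive — every other superkey contains one of them.

{A, B}, {A, E}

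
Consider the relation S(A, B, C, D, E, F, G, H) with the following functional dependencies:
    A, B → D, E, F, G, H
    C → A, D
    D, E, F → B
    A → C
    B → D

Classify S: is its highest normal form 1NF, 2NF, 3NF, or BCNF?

1NF

Candidate keys: {A, B}, {A, E, F}, {B, C}, {C, E, F}. Prime attributes: {A, B, C, E, F}.
C → A, D: {C}⁺ = {A, C, D}, which is not all of the attributes, so the left side is not a superkey — BCNF is violated.
C → A, D determines the non-prime attribute {D} from a non-superkey — 3NF is violated.
Since {A} ⊂ {A, B} and {A}⁺ ⊇ {D} with {D} non-prime, there is a partial dependency; 2NF fails.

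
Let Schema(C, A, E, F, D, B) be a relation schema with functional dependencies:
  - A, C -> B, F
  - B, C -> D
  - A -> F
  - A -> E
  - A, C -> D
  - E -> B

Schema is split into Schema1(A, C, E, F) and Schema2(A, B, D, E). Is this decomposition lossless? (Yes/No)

Common attributes: {A, E}; their closure is {A, B, E, F}.
Neither Schema1 nor Schema2 is contained in that closure, so the decomposition is lossy.

No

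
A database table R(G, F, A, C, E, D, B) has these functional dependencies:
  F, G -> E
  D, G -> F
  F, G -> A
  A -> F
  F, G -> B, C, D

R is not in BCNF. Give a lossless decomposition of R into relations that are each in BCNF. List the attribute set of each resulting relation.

Candidate keys of the original relation: {A, G}, {D, G}, {F, G}.
Within {A, B, C, D, E, F, G}: {A}⁺ ∩ {A, B, C, D, E, F, G} = {A, F}, not the whole set, so A -> F violates BCNF; decompose into {A, F} and {A, B, C, D, E, G}.
{A, F} is in BCNF.
{A, B, C, D, E, G} is in BCNF.

{A, B, C, D, E, G}; {A, F}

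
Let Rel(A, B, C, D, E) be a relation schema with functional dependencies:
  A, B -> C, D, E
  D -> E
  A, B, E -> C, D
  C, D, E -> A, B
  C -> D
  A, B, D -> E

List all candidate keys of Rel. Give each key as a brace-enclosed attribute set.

{A, B}, {C}

Closure of {C} is {A, B, C, D, E}, the whole schema; {C} is a candidate key.
Closure of {A, B} is {A, B, C, D, E}, the whole schema; {A, B} is a candidate key.
Any other superkey properly contains one of these, so there are no further candidate keys.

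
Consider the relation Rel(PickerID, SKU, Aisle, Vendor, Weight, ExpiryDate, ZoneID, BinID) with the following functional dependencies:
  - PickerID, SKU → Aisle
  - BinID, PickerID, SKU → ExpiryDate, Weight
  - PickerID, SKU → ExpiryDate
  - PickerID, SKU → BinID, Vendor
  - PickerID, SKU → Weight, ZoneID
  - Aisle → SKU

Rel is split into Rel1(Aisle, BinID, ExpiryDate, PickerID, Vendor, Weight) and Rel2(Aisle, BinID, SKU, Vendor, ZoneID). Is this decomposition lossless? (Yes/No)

Rel1 ∩ Rel2 = {Aisle, BinID, Vendor}; its closure under F is {Aisle, BinID, SKU, Vendor}.
The closure covers neither Rel1 nor Rel2 entirely; the join is not lossless.

No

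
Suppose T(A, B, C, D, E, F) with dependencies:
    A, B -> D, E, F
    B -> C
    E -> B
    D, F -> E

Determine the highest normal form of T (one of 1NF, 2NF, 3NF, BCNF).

Candidate keys: {A, B}, {A, D, F}, {A, E}. Prime attributes: {A, B, D, E, F}.
B -> C breaks BCNF: {B}⁺ = {B, C}, so {B} is not a superkey.
B -> C has non-prime {C} on the right and a non-superkey on the left, so 3NF fails.
{B} is a proper subset of the key {A, B}, and {B}⁺ contains the non-prime attribute {C} — a partial dependency, so 2NF is violated.

1NF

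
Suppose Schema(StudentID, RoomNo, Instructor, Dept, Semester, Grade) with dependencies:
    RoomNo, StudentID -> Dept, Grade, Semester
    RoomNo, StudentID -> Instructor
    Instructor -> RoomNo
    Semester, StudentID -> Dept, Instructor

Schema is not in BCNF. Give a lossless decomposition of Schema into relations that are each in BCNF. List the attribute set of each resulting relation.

Candidate keys of the original relation: {Instructor, StudentID}, {RoomNo, StudentID}, {Semester, StudentID}.
In {Dept, Grade, Instructor, RoomNo, Semester, StudentID}, {Instructor} is not a superkey ({Instructor}⁺ restricted to this set is {Instructor, RoomNo}), so split on Instructor -> RoomNo into {Instructor, RoomNo} and {Dept, Grade, Instructor, Semester, StudentID}.
{Instructor, RoomNo} is in BCNF.
{Dept, Grade, Instructor, Semester, StudentID} is in BCNF.

{Dept, Grade, Instructor, Semester, StudentID}; {Instructor, RoomNo}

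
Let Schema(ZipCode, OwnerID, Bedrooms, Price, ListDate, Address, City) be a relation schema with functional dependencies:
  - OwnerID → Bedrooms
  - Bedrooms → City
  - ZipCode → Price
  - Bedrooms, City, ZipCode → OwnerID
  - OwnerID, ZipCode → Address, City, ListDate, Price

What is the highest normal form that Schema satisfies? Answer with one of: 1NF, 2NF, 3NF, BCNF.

1NF

Candidate keys: {Bedrooms, ZipCode}, {OwnerID, ZipCode}. Prime attributes: {Bedrooms, OwnerID, ZipCode}.
OwnerID → Bedrooms breaks BCNF: {OwnerID}⁺ = {Bedrooms, City, OwnerID}, so {OwnerID} is not a superkey.
Bedrooms → City has non-prime {City} on the right and a non-superkey on the left, so 3NF fails.
{Bedrooms} is a proper subset of the key {Bedrooms, ZipCode}, and {Bedrooms}⁺ contains the non-prime attribute {City} — a partial dependency, so 2NF is violated.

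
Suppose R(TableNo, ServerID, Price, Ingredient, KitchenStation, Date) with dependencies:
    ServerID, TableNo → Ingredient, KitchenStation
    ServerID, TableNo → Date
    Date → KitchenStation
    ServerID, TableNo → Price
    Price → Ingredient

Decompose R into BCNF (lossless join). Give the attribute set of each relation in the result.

Candidate key of the original relation: {ServerID, TableNo}.
In {Date, Ingredient, KitchenStation, Price, ServerID, TableNo}, {Date} is not a superkey ({Date}⁺ restricted to this set is {Date, KitchenStation}), so split on Date → KitchenStation into {Date, KitchenStation} and {Date, Ingredient, Price, ServerID, TableNo}.
{Date, KitchenStation} is in BCNF.
In {Date, Ingredient, Price, ServerID, TableNo}, {Price} is not a superkey ({Price}⁺ restricted to this set is {Ingredient, Price}), so split on Price → Ingredient into {Ingredient, Price} and {Date, Price, ServerID, TableNo}.
{Ingredient, Price} is in BCNF.
{Date, Price, ServerID, TableNo} is in BCNF.

{Date, KitchenStation}; {Date, Price, ServerID, TableNo}; {Ingredient, Price}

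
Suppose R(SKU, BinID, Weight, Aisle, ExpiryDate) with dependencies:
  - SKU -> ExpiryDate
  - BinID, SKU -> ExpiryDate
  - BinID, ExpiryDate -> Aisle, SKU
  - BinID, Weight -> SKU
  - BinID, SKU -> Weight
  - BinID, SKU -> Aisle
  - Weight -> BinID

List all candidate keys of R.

{Weight}⁺ = {Aisle, BinID, ExpiryDate, SKU, Weight} — all of the relation — so {Weight} is a candidate key.
{BinID, ExpiryDate}⁺ = {Aisle, BinID, ExpiryDate, SKU, Weight} — all of the relation — so {BinID, ExpiryDate} is a candidate key.
{BinID, SKU}⁺ = {Aisle, BinID, ExpiryDate, SKU, Weight} — all of the relation — so {BinID, SKU} is a candidate key.
Any other superkey properly contains one of these, so there are no further candidate keys.

{BinID, ExpiryDate}, {BinID, SKU}, {Weight}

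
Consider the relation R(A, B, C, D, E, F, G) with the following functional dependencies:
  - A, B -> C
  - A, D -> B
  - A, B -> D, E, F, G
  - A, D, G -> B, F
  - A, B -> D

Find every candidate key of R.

{A, B}, {A, D}

Attributes never on any right-hand side: {A} — every candidate key must contain it.
{A, B} is a candidate key since {A, B}⁺ = {A, B, C, D, E, F, G} covers every attribute.
{A, D} is a candidate key since {A, D}⁺ = {A, B, C, D, E, F, G} covers every attribute.
These are minimal and exhaustive — every other superkey contains one of them.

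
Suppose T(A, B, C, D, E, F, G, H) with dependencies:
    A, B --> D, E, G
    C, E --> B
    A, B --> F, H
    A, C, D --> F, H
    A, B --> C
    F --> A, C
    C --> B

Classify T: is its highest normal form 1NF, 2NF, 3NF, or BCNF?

3NF

Candidate keys: {A, B}, {A, C}, {F}. Prime attributes: {A, B, C, F}.
For C, E --> B we have {C, E}⁺ = {B, C, E}; {C, E} is not a superkey, so BCNF fails.
But every attribute on its right side ({B}) is prime, and the same holds for every other non-superkey FD, so 3NF still holds.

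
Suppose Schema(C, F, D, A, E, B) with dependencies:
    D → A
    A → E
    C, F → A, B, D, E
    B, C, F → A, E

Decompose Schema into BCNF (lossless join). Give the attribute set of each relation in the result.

{A, D}; {A, E}; {B, C, D, F}

Candidate key of the original relation: {C, F}.
Within {A, B, C, D, E, F}: {D}⁺ ∩ {A, B, C, D, E, F} = {A, D, E}, not the whole set, so D → A, E violates BCNF; decompose into {A, D, E} and {B, C, D, F}.
Within {A, D, E}: {A}⁺ ∩ {A, D, E} = {A, E}, not the whole set, so A → E violates BCNF; decompose into {A, E} and {A, D}.
{A, E} has no BCNF violation.
{A, D} has no BCNF violation.
{B, C, D, F} has no BCNF violation.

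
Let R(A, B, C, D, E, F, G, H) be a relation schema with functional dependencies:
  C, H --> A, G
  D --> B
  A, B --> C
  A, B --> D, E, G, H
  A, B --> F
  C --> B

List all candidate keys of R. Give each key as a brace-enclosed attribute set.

{A, B}, {A, C}, {A, D}, {C, H}

Closure of {A, B} is {A, B, C, D, E, F, G, H}, the whole schema; {A, B} is a candidate key.
Closure of {A, C} is {A, B, C, D, E, F, G, H}, the whole schema; {A, C} is a candidate key.
Closure of {A, D} is {A, B, C, D, E, F, G, H}, the whole schema; {A, D} is a candidate key.
Closure of {C, H} is {A, B, C, D, E, F, G, H}, the whole schema; {C, H} is a candidate key.
No proper subset of any of these is a key, and no other minimal superkey exists.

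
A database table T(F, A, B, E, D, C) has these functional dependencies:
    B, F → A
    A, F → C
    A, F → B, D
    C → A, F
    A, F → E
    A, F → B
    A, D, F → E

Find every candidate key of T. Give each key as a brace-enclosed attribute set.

{C}⁺ = {A, B, C, D, E, F} — all of the relation — so {C} is a candidate key.
{A, F}⁺ = {A, B, C, D, E, F} — all of the relation — so {A, F} is a candidate key.
{B, F}⁺ = {A, B, C, D, E, F} — all of the relation — so {B, F} is a candidate key.
Any other superkey properly contains one of these, so there are no further candidate keys.

{A, F}, {B, F}, {C}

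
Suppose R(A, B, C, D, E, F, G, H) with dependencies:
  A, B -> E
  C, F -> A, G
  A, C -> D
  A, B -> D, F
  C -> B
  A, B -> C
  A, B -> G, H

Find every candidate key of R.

{A, B}, {A, C}, {C, F}

Closure of {A, B} is {A, B, C, D, E, F, G, H}, the whole schema; {A, B} is a candidate key.
Closure of {A, C} is {A, B, C, D, E, F, G, H}, the whole schema; {A, C} is a candidate key.
Closure of {C, F} is {A, B, C, D, E, F, G, H}, the whole schema; {C, F} is a candidate key.
These are minimal and exhaustive — every other superkey contains one of them.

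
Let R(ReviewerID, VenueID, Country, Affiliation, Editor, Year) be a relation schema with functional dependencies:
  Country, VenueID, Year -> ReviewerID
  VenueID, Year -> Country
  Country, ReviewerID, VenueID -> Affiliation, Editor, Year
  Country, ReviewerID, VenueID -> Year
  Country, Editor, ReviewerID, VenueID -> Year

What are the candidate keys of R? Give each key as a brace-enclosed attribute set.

{VenueID} never appears on the right of any FD, so every key must include it.
{VenueID, Year}⁺ = {Affiliation, Country, Editor, ReviewerID, VenueID, Year}, which is every attribute, so {VenueID, Year} is a candidate key.
{Country, ReviewerID, VenueID}⁺ = {Affiliation, Country, Editor, ReviewerID, VenueID, Year}, which is every attribute, so {Country, ReviewerID, VenueID} is a candidate key.
No proper subset of any of these is a key, and no other minimal superkey exists.

{Country, ReviewerID, VenueID}, {VenueID, Year}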